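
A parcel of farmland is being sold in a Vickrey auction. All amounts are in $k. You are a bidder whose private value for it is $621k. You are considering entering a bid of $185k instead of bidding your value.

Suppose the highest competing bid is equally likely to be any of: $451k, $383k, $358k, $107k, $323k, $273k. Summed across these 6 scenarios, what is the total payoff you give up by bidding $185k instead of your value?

$1317k

The deviation costs you only when the competing bid falls strictly between $185k and $621k; elsewhere both bids give the same outcome.
$451k: truthful payoff $170k, deviation payoff $0k → loss $170k.
$383k: truthful payoff $238k, deviation payoff $0k → loss $238k.
$358k: truthful payoff $263k, deviation payoff $0k → loss $263k.
$107k: outcomes coincide → loss $0k.
$323k: truthful payoff $298k, deviation payoff $0k → loss $298k.
$273k: truthful payoff $348k, deviation payoff $0k → loss $348k.
Total loss = $170k + $238k + $263k + $298k + $348k = $1317k.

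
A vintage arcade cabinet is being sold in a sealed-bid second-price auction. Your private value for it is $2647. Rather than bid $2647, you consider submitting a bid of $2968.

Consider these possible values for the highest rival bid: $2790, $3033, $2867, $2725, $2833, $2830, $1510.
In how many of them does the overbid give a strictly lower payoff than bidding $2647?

The deviation hurts exactly when the highest competing bid lies strictly between $2647 and $2968 — overbidding then wins at a price above your value.
$2790: inside the interval → strictly worse (loss $143).
$3033: above both → same outcome either way.
$2867: inside the interval → strictly worse (loss $220).
$2725: inside the interval → strictly worse (loss $78).
$2833: inside the interval → strictly worse (loss $186).
$2830: inside the interval → strictly worse (loss $183).
$1510: below both → same outcome either way.
Count: 5.

5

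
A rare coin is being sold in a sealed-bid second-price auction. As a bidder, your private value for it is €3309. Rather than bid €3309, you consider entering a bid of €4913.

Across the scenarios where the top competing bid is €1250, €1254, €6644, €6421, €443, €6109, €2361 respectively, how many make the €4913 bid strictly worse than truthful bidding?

The deviation hurts exactly when the highest competing bid lies strictly between €3309 and €4913 — overbidding then wins at a price above your value.
€1250: below both → same outcome either way.
€1254: below both → same outcome either way.
€6644: above both → same outcome either way.
€6421: above both → same outcome either way.
€443: below both → same outcome either way.
€6109: above both → same outcome either way.
€2361: below both → same outcome either way.
Count: 0.

0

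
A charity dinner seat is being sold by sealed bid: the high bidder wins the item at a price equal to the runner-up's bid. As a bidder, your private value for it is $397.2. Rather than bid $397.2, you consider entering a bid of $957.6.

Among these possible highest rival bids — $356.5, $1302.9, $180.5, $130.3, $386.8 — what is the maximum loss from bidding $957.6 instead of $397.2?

$0

$356.5: same outcome either way → loss $0.
$1302.9: same outcome either way → loss $0.
$180.5: same outcome either way → loss $0.
$130.3: same outcome either way → loss $0.
$386.8: same outcome either way → loss $0.
Maximum loss: $0.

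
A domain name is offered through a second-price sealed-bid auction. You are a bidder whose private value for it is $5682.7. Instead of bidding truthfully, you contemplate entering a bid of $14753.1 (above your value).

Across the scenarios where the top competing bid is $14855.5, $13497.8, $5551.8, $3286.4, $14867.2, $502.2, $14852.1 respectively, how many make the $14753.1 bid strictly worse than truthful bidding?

1

The deviation hurts exactly when the highest competing bid lies strictly between $5682.7 and $14753.1 — overbidding then wins at a price above your value.
$14855.5: above both → same outcome either way.
$13497.8: inside the interval → strictly worse (loss $7815.1).
$5551.8: below both → same outcome either way.
$3286.4: below both → same outcome either way.
$14867.2: above both → same outcome either way.
$502.2: below both → same outcome either way.
$14852.1: above both → same outcome either way.
Count: 1.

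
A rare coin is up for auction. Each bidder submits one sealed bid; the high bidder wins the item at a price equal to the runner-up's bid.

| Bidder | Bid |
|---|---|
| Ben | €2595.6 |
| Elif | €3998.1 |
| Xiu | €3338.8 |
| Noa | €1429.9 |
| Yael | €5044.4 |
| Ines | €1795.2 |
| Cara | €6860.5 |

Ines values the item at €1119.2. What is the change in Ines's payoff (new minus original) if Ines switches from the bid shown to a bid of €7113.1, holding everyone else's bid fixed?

The highest bid among the other bidders is €6860.5; Ines's bid doesn't change that.
Original bid €1795.2: Ines is not highest (top rival bid is €6860.5); payoff €0.
Alternative bid €7113.1: Ines is highest, pays the top rival bid €6860.5; payoff €1119.2 − €6860.5 = −€5741.3.
Change in payoff = −€5741.3 − (€0) = −€5741.3.

−€5741.3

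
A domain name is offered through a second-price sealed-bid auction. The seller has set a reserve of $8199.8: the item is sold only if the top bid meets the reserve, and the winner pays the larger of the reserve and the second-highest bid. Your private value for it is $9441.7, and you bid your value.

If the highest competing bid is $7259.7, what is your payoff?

$1241.9

Your bid $9441.7 is the highest and exceeds the reserve.
Price = max(second-highest bid, reserve) = max($7259.7, $8199.8) = $8199.8.
Payoff = $9441.7 − $8199.8 = $1241.9.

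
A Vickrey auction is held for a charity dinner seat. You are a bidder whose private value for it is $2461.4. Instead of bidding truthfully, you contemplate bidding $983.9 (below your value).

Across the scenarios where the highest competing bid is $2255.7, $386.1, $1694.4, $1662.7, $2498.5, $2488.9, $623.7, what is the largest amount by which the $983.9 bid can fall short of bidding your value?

$798.7

$2255.7: truthful gives $205.7, deviation gives $0 → loss $205.7.
$386.1: same outcome either way → loss $0.
$1694.4: truthful gives $767, deviation gives $0 → loss $767.
$1662.7: truthful gives $798.7, deviation gives $0 → loss $798.7.
$2498.5: same outcome either way → loss $0.
$2488.9: same outcome either way → loss $0.
$623.7: same outcome either way → loss $0.
Maximum loss: $798.7.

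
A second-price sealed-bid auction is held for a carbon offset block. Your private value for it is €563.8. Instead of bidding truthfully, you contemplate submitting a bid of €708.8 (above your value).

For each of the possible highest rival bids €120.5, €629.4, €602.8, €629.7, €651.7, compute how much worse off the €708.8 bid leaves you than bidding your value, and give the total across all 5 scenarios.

The deviation costs you only when the competing bid falls strictly between €563.8 and €708.8; elsewhere both bids give the same outcome.
€120.5: outcomes coincide → loss €0.
€629.4: truthful payoff €0, deviation payoff −€65.6 → loss €65.6.
€602.8: truthful payoff €0, deviation payoff −€39 → loss €39.
€629.7: truthful payoff €0, deviation payoff −€65.9 → loss €65.9.
€651.7: truthful payoff €0, deviation payoff −€87.9 → loss €87.9.
Total loss = €65.6 + €39 + €65.9 + €87.9 = €258.4.

€258.4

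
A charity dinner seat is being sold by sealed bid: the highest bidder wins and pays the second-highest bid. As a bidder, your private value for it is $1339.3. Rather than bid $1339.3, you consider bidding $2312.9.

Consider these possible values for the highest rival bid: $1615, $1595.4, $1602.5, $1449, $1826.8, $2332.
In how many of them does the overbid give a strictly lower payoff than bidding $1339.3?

The deviation hurts exactly when the highest competing bid lies strictly between $1339.3 and $2312.9 — overbidding then wins at a price above your value.
$1615: inside the interval → strictly worse (loss $275.7).
$1595.4: inside the interval → strictly worse (loss $256.1).
$1602.5: inside the interval → strictly worse (loss $263.2).
$1449: inside the interval → strictly worse (loss $109.7).
$1826.8: inside the interval → strictly worse (loss $487.5).
$2332: above both → same outcome either way.
Count: 5.

5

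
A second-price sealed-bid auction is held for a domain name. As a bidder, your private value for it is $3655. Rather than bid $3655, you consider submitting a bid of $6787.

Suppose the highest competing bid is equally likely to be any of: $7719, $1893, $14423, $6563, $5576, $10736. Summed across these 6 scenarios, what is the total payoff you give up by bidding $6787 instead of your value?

The deviation costs you only when the competing bid falls strictly between $3655 and $6787; elsewhere both bids give the same outcome.
$7719: outcomes coincide → loss $0.
$1893: outcomes coincide → loss $0.
$14423: outcomes coincide → loss $0.
$6563: truthful payoff $0, deviation payoff −$2908 → loss $2908.
$5576: truthful payoff $0, deviation payoff −$1921 → loss $1921.
$10736: outcomes coincide → loss $0.
Total loss = $2908 + $1921 = $4829.

$4829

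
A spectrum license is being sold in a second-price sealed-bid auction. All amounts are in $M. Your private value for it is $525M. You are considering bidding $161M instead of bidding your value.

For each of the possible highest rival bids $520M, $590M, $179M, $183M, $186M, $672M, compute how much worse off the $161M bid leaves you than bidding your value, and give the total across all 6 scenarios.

The deviation costs you only when the competing bid falls strictly between $161M and $525M; elsewhere both bids give the same outcome.
$520M: truthful payoff $5M, deviation payoff $0M → loss $5M.
$590M: outcomes coincide → loss $0M.
$179M: truthful payoff $346M, deviation payoff $0M → loss $346M.
$183M: truthful payoff $342M, deviation payoff $0M → loss $342M.
$186M: truthful payoff $339M, deviation payoff $0M → loss $339M.
$672M: outcomes coincide → loss $0M.
Total loss = $5M + $346M + $342M + $339M = $1032M.

$1032M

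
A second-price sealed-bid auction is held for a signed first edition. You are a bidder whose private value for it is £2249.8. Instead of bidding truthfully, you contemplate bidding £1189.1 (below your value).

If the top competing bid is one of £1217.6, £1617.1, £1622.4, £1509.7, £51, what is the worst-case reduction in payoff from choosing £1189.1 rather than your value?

£1217.6: truthful gives £1032.2, deviation gives £0 → loss £1032.2.
£1617.1: truthful gives £632.7, deviation gives £0 → loss £632.7.
£1622.4: truthful gives £627.4, deviation gives £0 → loss £627.4.
£1509.7: truthful gives £740.1, deviation gives £0 → loss £740.1.
£51: same outcome either way → loss £0.
Maximum loss: £1032.2.

£1032.2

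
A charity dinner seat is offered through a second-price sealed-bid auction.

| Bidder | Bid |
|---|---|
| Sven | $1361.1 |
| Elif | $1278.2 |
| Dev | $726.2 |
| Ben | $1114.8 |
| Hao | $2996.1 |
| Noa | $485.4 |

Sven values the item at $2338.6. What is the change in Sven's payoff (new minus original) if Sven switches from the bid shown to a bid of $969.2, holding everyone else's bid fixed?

The highest bid among the other bidders is $2996.1; Sven's bid doesn't change that.
Original bid $1361.1: Sven is not highest (top rival bid is $2996.1); payoff $0.
Alternative bid $969.2: Sven is not highest (top rival bid is $2996.1); payoff $0.
Change in payoff = $0 − ($0) = $0.

$0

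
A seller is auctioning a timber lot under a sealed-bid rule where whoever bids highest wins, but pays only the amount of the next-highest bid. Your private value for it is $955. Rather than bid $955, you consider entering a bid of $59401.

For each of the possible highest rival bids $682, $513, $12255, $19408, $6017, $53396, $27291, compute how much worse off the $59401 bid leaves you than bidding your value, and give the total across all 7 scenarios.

The deviation costs you only when the competing bid falls strictly between $955 and $59401; elsewhere both bids give the same outcome.
$682: outcomes coincide → loss $0.
$513: outcomes coincide → loss $0.
$12255: truthful payoff $0, deviation payoff −$11300 → loss $11300.
$19408: truthful payoff $0, deviation payoff −$18453 → loss $18453.
$6017: truthful payoff $0, deviation payoff −$5062 → loss $5062.
$53396: truthful payoff $0, deviation payoff −$52441 → loss $52441.
$27291: truthful payoff $0, deviation payoff −$26336 → loss $26336.
Total loss = $11300 + $18453 + $5062 + $52441 + $26336 = $113592.
Truthful bidding weakly dominates here: raising your bid can only win items priced above your value, and lowering it can only forfeit items priced below.

$113592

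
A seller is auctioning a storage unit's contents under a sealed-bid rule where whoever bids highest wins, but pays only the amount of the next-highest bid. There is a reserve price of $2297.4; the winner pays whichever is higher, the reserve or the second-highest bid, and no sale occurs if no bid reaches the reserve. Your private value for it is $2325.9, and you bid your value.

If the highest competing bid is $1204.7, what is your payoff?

$28.5

Your bid $2325.9 is the highest and exceeds the reserve.
Price = max(second-highest bid, reserve) = max($1204.7, $2297.4) = $2297.4.
Payoff = $2325.9 − $2297.4 = $28.5.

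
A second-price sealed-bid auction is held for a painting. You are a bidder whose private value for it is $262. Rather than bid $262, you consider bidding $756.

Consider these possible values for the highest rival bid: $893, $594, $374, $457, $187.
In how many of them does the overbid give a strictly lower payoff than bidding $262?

The deviation hurts exactly when the highest competing bid lies strictly between $262 and $756 — overbidding then wins at a price above your value.
$893: above both → same outcome either way.
$594: inside the interval → strictly worse (loss $332).
$374: inside the interval → strictly worse (loss $112).
$457: inside the interval → strictly worse (loss $195).
$187: below both → same outcome either way.
Count: 3.

3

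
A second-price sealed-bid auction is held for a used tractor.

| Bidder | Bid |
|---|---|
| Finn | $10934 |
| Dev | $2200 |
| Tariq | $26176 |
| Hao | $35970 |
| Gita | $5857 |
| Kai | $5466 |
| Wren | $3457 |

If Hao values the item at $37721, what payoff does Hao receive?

Highest bid: Hao at $35970, so Hao wins.
Second-highest bid: Tariq at $26176 — that is the price the winner pays.
Hao's payoff = value − price = $37721 − $26176 = $11545.

$11545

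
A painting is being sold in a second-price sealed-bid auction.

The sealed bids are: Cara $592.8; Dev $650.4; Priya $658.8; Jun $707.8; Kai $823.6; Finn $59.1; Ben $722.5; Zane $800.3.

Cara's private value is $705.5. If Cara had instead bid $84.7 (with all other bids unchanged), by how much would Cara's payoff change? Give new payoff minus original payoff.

The highest bid among the other bidders is $823.6; Cara's bid doesn't change that.
Original bid $592.8: Cara is not highest (top rival bid is $823.6); payoff $0.
Alternative bid $84.7: Cara is not highest (top rival bid is $823.6); payoff $0.
Change in payoff = $0 − ($0) = $0.

$0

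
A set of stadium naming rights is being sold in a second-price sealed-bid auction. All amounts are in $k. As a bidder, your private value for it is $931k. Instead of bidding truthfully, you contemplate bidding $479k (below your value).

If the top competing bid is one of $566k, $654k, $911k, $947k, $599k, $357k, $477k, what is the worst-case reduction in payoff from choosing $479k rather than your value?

$365k

$566k: truthful gives $365k, deviation gives $0k → loss $365k.
$654k: truthful gives $277k, deviation gives $0k → loss $277k.
$911k: truthful gives $20k, deviation gives $0k → loss $20k.
$947k: same outcome either way → loss $0k.
$599k: truthful gives $332k, deviation gives $0k → loss $332k.
$357k: same outcome either way → loss $0k.
$477k: same outcome either way → loss $0k.
Maximum loss: $365k.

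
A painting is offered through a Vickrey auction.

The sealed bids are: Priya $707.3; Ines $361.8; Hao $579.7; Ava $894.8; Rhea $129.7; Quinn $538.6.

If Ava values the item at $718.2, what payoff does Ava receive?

Highest bid: Ava at $894.8, so Ava wins.
Second-highest bid: Priya at $707.3 — that is the price the winner pays.
Ava's payoff = value − price = $718.2 − $707.3 = $10.9.

$10.9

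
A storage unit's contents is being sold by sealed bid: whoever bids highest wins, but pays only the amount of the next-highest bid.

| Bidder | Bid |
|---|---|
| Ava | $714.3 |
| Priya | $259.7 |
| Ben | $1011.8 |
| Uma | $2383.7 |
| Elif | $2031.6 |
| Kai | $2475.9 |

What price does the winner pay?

$2383.7

Highest bid: Kai at $2475.9, so Kai wins.
Second-highest bid: Uma at $2383.7 — that is the price the winner pays.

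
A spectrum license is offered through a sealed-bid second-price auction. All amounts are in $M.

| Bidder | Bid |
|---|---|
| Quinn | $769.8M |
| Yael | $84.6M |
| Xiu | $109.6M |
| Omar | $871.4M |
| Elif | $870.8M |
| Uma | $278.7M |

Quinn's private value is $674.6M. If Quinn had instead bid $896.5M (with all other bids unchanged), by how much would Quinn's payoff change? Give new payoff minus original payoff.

−$196.8M

The highest bid among the other bidders is $871.4M; Quinn's bid doesn't change that.
Original bid $769.8M: Quinn is not highest (top rival bid is $871.4M); payoff $0M.
Alternative bid $896.5M: Quinn is highest, pays the top rival bid $871.4M; payoff $674.6M − $871.4M = −$196.8M.
Change in payoff = −$196.8M − ($0M) = −$196.8M.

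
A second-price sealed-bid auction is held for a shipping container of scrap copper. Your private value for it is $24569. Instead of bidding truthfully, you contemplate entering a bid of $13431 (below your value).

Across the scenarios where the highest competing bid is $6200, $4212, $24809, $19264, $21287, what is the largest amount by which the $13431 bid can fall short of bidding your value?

$6200: same outcome either way → loss $0.
$4212: same outcome either way → loss $0.
$24809: same outcome either way → loss $0.
$19264: truthful gives $5305, deviation gives $0 → loss $5305.
$21287: truthful gives $3282, deviation gives $0 → loss $3282.
Maximum loss: $5305.

$5305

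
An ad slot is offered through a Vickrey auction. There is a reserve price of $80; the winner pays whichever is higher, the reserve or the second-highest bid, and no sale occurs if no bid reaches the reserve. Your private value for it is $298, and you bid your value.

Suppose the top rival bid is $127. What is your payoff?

$171

Your bid $298 is the highest and exceeds the reserve.
Price = max(second-highest bid, reserve) = max($127, $80) = $127.
Payoff = $298 − $127 = $171.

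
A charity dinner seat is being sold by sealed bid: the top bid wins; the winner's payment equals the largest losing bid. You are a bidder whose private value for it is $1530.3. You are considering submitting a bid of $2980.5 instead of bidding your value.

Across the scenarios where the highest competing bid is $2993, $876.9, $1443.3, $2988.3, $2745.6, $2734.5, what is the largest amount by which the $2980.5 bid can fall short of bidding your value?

$2993: same outcome either way → loss $0.
$876.9: same outcome either way → loss $0.
$1443.3: same outcome either way → loss $0.
$2988.3: same outcome either way → loss $0.
$2745.6: truthful gives $0, deviation gives −$1215.3 → loss $1215.3.
$2734.5: truthful gives $0, deviation gives −$1204.2 → loss $1204.2.
Maximum loss: $1215.3.

$1215.3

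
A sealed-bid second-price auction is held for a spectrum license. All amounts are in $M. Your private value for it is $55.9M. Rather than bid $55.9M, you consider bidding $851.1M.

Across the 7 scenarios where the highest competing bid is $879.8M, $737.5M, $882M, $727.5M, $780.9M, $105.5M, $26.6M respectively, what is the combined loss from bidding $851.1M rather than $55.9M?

The deviation costs you only when the competing bid falls strictly between $55.9M and $851.1M; elsewhere both bids give the same outcome.
$879.8M: outcomes coincide → loss $0M.
$737.5M: truthful payoff $0M, deviation payoff −$681.6M → loss $681.6M.
$882M: outcomes coincide → loss $0M.
$727.5M: truthful payoff $0M, deviation payoff −$671.6M → loss $671.6M.
$780.9M: truthful payoff $0M, deviation payoff −$725M → loss $725M.
$105.5M: truthful payoff $0M, deviation payoff −$49.6M → loss $49.6M.
$26.6M: outcomes coincide → loss $0M.
Total loss = $681.6M + $671.6M + $725M + $49.6M = $2127.8M.

$2127.8M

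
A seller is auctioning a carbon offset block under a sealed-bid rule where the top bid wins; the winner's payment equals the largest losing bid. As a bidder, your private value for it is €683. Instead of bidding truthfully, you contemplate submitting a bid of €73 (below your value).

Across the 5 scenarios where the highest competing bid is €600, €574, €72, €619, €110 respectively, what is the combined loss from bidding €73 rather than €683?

€829

The deviation costs you only when the competing bid falls strictly between €73 and €683; elsewhere both bids give the same outcome.
€600: truthful payoff €83, deviation payoff €0 → loss €83.
€574: truthful payoff €109, deviation payoff €0 → loss €109.
€72: outcomes coincide → loss €0.
€619: truthful payoff €64, deviation payoff €0 → loss €64.
€110: truthful payoff €573, deviation payoff €0 → loss €573.
Total loss = €83 + €109 + €64 + €573 = €829.
Truthful bidding weakly dominates here: raising your bid can only win items priced above your value, and lowering it can only forfeit items priced below.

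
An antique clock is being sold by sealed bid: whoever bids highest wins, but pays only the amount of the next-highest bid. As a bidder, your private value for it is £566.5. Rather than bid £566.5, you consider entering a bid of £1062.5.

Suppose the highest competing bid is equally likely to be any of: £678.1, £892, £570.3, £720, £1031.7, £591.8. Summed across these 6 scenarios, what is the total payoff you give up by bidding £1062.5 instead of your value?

The deviation costs you only when the competing bid falls strictly between £566.5 and £1062.5; elsewhere both bids give the same outcome.
£678.1: truthful payoff £0, deviation payoff −£111.6 → loss £111.6.
£892: truthful payoff £0, deviation payoff −£325.5 → loss £325.5.
£570.3: truthful payoff £0, deviation payoff −£3.8 → loss £3.8.
£720: truthful payoff £0, deviation payoff −£153.5 → loss £153.5.
£1031.7: truthful payoff £0, deviation payoff −£465.2 → loss £465.2.
£591.8: truthful payoff £0, deviation payoff −£25.3 → loss £25.3.
Total loss = £111.6 + £325.5 + £3.8 + £153.5 + £465.2 + £25.3 = £1084.9.

£1084.9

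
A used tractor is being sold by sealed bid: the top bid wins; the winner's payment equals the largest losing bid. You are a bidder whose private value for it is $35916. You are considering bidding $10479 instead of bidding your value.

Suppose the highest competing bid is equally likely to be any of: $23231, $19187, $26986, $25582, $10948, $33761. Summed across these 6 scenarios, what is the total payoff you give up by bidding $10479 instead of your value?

The deviation costs you only when the competing bid falls strictly between $10479 and $35916; elsewhere both bids give the same outcome.
$23231: truthful payoff $12685, deviation payoff $0 → loss $12685.
$19187: truthful payoff $16729, deviation payoff $0 → loss $16729.
$26986: truthful payoff $8930, deviation payoff $0 → loss $8930.
$25582: truthful payoff $10334, deviation payoff $0 → loss $10334.
$10948: truthful payoff $24968, deviation payoff $0 → loss $24968.
$33761: truthful payoff $2155, deviation payoff $0 → loss $2155.
Total loss = $12685 + $16729 + $8930 + $10334 + $24968 + $2155 = $75801.
Truthful bidding weakly dominates here: raising your bid can only win items priced above your value, and lowering it can only forfeit items priced below.

$75801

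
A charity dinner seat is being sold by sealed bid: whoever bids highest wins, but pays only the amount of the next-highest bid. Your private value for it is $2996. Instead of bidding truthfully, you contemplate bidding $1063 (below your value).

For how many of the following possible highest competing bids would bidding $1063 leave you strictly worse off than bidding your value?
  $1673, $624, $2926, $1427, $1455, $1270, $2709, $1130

The deviation hurts exactly when the highest competing bid lies strictly between $1063 and $2996 — underbidding then forfeits a profitable win.
$1673: inside the interval → strictly worse (loss $1323).
$624: below both → same outcome either way.
$2926: inside the interval → strictly worse (loss $70).
$1427: inside the interval → strictly worse (loss $1569).
$1455: inside the interval → strictly worse (loss $1541).
$1270: inside the interval → strictly worse (loss $1726).
$2709: inside the interval → strictly worse (loss $287).
$1130: inside the interval → strictly worse (loss $1866).
Count: 7.

7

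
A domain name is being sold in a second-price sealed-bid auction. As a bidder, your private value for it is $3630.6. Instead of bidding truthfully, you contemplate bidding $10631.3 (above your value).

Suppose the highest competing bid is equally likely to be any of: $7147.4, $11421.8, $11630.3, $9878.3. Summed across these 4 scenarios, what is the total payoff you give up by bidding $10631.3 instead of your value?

$9764.5

The deviation costs you only when the competing bid falls strictly between $3630.6 and $10631.3; elsewhere both bids give the same outcome.
$7147.4: truthful payoff $0, deviation payoff −$3516.8 → loss $3516.8.
$11421.8: outcomes coincide → loss $0.
$11630.3: outcomes coincide → loss $0.
$9878.3: truthful payoff $0, deviation payoff −$6247.7 → loss $6247.7.
Total loss = $3516.8 + $6247.7 = $9764.5.
Truthful bidding weakly dominates here: raising your bid can only win items priced above your value, and lowering it can only forfeit items priced below.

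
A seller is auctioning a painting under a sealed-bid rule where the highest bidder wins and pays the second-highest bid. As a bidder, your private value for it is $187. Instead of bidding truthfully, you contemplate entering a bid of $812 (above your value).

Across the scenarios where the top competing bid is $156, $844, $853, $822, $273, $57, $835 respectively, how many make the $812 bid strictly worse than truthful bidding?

1

The deviation hurts exactly when the highest competing bid lies strictly between $187 and $812 — overbidding then wins at a price above your value.
$156: below both → same outcome either way.
$844: above both → same outcome either way.
$853: above both → same outcome either way.
$822: above both → same outcome either way.
$273: inside the interval → strictly worse (loss $86).
$57: below both → same outcome either way.
$835: above both → same outcome either way.
Count: 1.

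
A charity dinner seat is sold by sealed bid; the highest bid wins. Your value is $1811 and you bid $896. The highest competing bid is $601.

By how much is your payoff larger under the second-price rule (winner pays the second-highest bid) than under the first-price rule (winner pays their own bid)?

$295

You have the highest bid, so you win under either rule.
Second-price: pay $601 → payoff $1210.
First-price: pay your own bid $896 → payoff $915.
Difference = $1210 − ($915) = $295.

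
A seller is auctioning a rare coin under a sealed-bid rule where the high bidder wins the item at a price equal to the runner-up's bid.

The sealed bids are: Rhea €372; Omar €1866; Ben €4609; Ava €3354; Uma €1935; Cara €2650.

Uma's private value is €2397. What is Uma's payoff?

€0

Highest bid: Ben at €4609, so Ben wins.
Second-highest bid: Ava at €3354 — that is the price the winner pays.
Uma did not win, so Uma pays nothing and receives nothing: payoff €0.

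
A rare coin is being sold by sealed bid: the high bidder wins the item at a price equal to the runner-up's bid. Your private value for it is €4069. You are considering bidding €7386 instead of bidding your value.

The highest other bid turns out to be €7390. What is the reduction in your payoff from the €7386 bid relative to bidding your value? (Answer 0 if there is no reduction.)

Bidding your value €4069: you lose (since €4069 < €7390). Payoff €0.
Bidding €7386: you lose. Payoff €0.
Difference = €0 − €0 = €0; both bids lead to the same outcome because the competing bid is above both your value and your alternative bid.
Truthful bidding weakly dominates here: raising your bid can only win items priced above your value, and lowering it can only forfeit items priced below.

€0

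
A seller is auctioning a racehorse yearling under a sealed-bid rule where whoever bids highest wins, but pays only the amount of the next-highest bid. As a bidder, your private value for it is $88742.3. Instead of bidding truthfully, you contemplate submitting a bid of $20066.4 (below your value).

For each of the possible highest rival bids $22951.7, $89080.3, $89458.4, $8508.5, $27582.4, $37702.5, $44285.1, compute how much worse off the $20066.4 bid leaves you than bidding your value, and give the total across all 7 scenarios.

The deviation costs you only when the competing bid falls strictly between $20066.4 and $88742.3; elsewhere both bids give the same outcome.
$22951.7: truthful payoff $65790.6, deviation payoff $0 → loss $65790.6.
$89080.3: outcomes coincide → loss $0.
$89458.4: outcomes coincide → loss $0.
$8508.5: outcomes coincide → loss $0.
$27582.4: truthful payoff $61159.9, deviation payoff $0 → loss $61159.9.
$37702.5: truthful payoff $51039.8, deviation payoff $0 → loss $51039.8.
$44285.1: truthful payoff $44457.2, deviation payoff $0 → loss $44457.2.
Total loss = $65790.6 + $61159.9 + $51039.8 + $44457.2 = $222447.5.

$222447.5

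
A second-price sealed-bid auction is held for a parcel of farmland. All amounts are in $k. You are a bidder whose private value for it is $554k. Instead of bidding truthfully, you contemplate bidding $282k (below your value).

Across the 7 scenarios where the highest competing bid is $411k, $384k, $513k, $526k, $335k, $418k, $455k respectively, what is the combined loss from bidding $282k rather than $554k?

$836k

The deviation costs you only when the competing bid falls strictly between $282k and $554k; elsewhere both bids give the same outcome.
$411k: truthful payoff $143k, deviation payoff $0k → loss $143k.
$384k: truthful payoff $170k, deviation payoff $0k → loss $170k.
$513k: truthful payoff $41k, deviation payoff $0k → loss $41k.
$526k: truthful payoff $28k, deviation payoff $0k → loss $28k.
$335k: truthful payoff $219k, deviation payoff $0k → loss $219k.
$418k: truthful payoff $136k, deviation payoff $0k → loss $136k.
$455k: truthful payoff $99k, deviation payoff $0k → loss $99k.
Total loss = $143k + $170k + $41k + $28k + $219k + $136k + $99k = $836k.
Because the price is fixed by the runner-up's bid, deviating from your value can only change a good outcome into a bad one — never the reverse.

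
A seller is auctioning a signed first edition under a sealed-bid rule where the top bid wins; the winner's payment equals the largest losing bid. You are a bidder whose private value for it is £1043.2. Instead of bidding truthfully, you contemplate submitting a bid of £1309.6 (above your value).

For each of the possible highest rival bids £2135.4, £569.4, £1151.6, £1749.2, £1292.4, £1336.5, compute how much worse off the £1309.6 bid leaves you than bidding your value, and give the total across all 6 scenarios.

£357.6

The deviation costs you only when the competing bid falls strictly between £1043.2 and £1309.6; elsewhere both bids give the same outcome.
£2135.4: outcomes coincide → loss £0.
£569.4: outcomes coincide → loss £0.
£1151.6: truthful payoff £0, deviation payoff −£108.4 → loss £108.4.
£1749.2: outcomes coincide → loss £0.
£1292.4: truthful payoff £0, deviation payoff −£249.2 → loss £249.2.
£1336.5: outcomes coincide → loss £0.
Total loss = £108.4 + £249.2 = £357.6.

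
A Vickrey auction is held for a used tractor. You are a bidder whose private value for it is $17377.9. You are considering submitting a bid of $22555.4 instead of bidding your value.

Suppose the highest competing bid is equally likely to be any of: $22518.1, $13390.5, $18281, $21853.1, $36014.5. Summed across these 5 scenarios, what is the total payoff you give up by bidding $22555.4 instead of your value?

$10518.5

The deviation costs you only when the competing bid falls strictly between $17377.9 and $22555.4; elsewhere both bids give the same outcome.
$22518.1: truthful payoff $0, deviation payoff −$5140.2 → loss $5140.2.
$13390.5: outcomes coincide → loss $0.
$18281: truthful payoff $0, deviation payoff −$903.1 → loss $903.1.
$21853.1: truthful payoff $0, deviation payoff −$4475.2 → loss $4475.2.
$36014.5: outcomes coincide → loss $0.
Total loss = $5140.2 + $903.1 + $4475.2 = $10518.5.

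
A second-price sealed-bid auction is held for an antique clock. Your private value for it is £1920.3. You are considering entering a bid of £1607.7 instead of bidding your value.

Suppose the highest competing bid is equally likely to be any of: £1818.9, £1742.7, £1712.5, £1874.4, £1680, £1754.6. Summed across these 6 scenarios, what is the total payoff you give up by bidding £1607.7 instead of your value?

The deviation costs you only when the competing bid falls strictly between £1607.7 and £1920.3; elsewhere both bids give the same outcome.
£1818.9: truthful payoff £101.4, deviation payoff £0 → loss £101.4.
£1742.7: truthful payoff £177.6, deviation payoff £0 → loss £177.6.
£1712.5: truthful payoff £207.8, deviation payoff £0 → loss £207.8.
£1874.4: truthful payoff £45.9, deviation payoff £0 → loss £45.9.
£1680: truthful payoff £240.3, deviation payoff £0 → loss £240.3.
£1754.6: truthful payoff £165.7, deviation payoff £0 → loss £165.7.
Total loss = £101.4 + £177.6 + £207.8 + £45.9 + £240.3 + £165.7 = £938.7.

£938.7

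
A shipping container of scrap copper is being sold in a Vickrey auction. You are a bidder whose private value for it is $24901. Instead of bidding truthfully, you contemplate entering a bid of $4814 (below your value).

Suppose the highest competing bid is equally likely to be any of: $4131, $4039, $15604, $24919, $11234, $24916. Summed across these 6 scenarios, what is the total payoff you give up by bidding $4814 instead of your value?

$22964

The deviation costs you only when the competing bid falls strictly between $4814 and $24901; elsewhere both bids give the same outcome.
$4131: outcomes coincide → loss $0.
$4039: outcomes coincide → loss $0.
$15604: truthful payoff $9297, deviation payoff $0 → loss $9297.
$24919: outcomes coincide → loss $0.
$11234: truthful payoff $13667, deviation payoff $0 → loss $13667.
$24916: outcomes coincide → loss $0.
Total loss = $9297 + $13667 = $22964.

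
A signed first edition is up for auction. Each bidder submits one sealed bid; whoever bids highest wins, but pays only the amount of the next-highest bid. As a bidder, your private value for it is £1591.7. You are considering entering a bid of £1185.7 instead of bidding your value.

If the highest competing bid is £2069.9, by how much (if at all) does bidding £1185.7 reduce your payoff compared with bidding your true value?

Bidding your value £1591.7: you lose (since £1591.7 < £2069.9). Payoff £0.
Bidding £1185.7: you lose. Payoff £0.
Difference = £0 − £0 = £0; both bids lead to the same outcome because the competing bid is above both your value and your alternative bid.
Because the price is fixed by the runner-up's bid, deviating from your value can only change a good outcome into a bad one — never the reverse.

£0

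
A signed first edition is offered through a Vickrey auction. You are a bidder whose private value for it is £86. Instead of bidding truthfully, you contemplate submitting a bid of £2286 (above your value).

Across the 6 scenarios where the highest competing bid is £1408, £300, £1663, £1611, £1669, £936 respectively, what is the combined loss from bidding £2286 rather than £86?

£7071

The deviation costs you only when the competing bid falls strictly between £86 and £2286; elsewhere both bids give the same outcome.
£1408: truthful payoff £0, deviation payoff −£1322 → loss £1322.
£300: truthful payoff £0, deviation payoff −£214 → loss £214.
£1663: truthful payoff £0, deviation payoff −£1577 → loss £1577.
£1611: truthful payoff £0, deviation payoff −£1525 → loss £1525.
£1669: truthful payoff £0, deviation payoff −£1583 → loss £1583.
£936: truthful payoff £0, deviation payoff −£850 → loss £850.
Total loss = £1322 + £214 + £1577 + £1525 + £1583 + £850 = £7071.
Because the price is fixed by the runner-up's bid, deviating from your value can only change a good outcome into a bad one — never the reverse.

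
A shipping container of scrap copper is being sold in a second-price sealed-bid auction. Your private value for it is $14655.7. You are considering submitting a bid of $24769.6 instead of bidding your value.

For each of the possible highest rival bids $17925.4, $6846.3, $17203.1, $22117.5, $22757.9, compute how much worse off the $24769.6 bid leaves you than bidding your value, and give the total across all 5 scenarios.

$21381.1

The deviation costs you only when the competing bid falls strictly between $14655.7 and $24769.6; elsewhere both bids give the same outcome.
$17925.4: truthful payoff $0, deviation payoff −$3269.7 → loss $3269.7.
$6846.3: outcomes coincide → loss $0.
$17203.1: truthful payoff $0, deviation payoff −$2547.4 → loss $2547.4.
$22117.5: truthful payoff $0, deviation payoff −$7461.8 → loss $7461.8.
$22757.9: truthful payoff $0, deviation payoff −$8102.2 → loss $8102.2.
Total loss = $3269.7 + $2547.4 + $7461.8 + $8102.2 = $21381.1.
In a second-price auction your bid sets only whether you win, not what you pay, so bidding your true value is weakly dominant.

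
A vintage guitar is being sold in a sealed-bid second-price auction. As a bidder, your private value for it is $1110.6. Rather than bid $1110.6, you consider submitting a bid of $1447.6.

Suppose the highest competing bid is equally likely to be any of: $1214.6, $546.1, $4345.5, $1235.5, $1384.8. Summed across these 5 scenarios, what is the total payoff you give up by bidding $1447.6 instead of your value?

$503.1

The deviation costs you only when the competing bid falls strictly between $1110.6 and $1447.6; elsewhere both bids give the same outcome.
$1214.6: truthful payoff $0, deviation payoff −$104 → loss $104.
$546.1: outcomes coincide → loss $0.
$4345.5: outcomes coincide → loss $0.
$1235.5: truthful payoff $0, deviation payoff −$124.9 → loss $124.9.
$1384.8: truthful payoff $0, deviation payoff −$274.2 → loss $274.2.
Total loss = $104 + $124.9 + $274.2 = $503.1.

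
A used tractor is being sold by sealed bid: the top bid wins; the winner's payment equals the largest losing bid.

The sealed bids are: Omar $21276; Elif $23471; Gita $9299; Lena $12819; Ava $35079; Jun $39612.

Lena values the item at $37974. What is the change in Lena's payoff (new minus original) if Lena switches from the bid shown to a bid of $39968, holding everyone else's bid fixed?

The highest bid among the other bidders is $39612; Lena's bid doesn't change that.
Original bid $12819: Lena is not highest (top rival bid is $39612); payoff $0.
Alternative bid $39968: Lena is highest, pays the top rival bid $39612; payoff $37974 − $39612 = −$1638.
Change in payoff = −$1638 − ($0) = −$1638.

−$1638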